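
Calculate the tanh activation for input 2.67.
0.9905

tanh(2.67) = (e^(2.67) - e^(-2.67))/(e^(2.67) + e^(-2.67)) = 0.9905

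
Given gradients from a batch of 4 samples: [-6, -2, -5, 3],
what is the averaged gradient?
Average gradient = -2.5

Average = (1/4)(-6 + -2 + -5 + 3) = -10/4 = -2.5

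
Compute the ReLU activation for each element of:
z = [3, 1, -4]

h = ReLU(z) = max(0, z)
h = [3, 1, 0]

ReLU applied element-wise: max(0,3)=3, max(0,1)=1, max(0,-4)=0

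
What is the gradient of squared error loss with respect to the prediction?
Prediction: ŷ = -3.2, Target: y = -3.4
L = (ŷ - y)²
∂L/∂ŷ = 0.4

∂L/∂ŷ = 2(ŷ - y) = 2(-3.2 - -3.4) = 2(0.2) = 0.4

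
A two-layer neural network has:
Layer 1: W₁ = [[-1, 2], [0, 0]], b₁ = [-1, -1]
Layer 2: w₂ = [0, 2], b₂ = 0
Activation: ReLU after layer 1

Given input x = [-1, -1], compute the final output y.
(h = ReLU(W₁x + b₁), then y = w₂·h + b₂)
y = 0

Layer 1 pre-activation: z₁ = [-2, -1]
After ReLU: h = [0, 0]
Layer 2 output: y = 0×0 + 2×0 + 0 = 0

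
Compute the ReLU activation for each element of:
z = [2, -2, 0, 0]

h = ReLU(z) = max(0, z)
h = [2, 0, 0, 0]

ReLU applied element-wise: max(0,2)=2, max(0,-2)=0, max(0,0)=0, max(0,0)=0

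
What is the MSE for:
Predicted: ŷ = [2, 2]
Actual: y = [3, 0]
MSE = 2.5

MSE = (1/2)((2-3)² + (2-0)²) = (1/2)(1 + 4) = 2.5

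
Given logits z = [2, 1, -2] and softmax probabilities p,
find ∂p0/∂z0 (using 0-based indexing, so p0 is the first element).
∂p0/∂z0 = 0.201

p = softmax(z) = [0.7214, 0.2654, 0.01321]
p0 = 0.7214

∂p0/∂z0 = p0(1 - p0) = 0.7214 × (1 - 0.7214) = 0.201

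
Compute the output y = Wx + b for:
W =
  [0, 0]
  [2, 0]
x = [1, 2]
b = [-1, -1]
y = [-1, 1]

Wx = [0×1 + 0×2, 2×1 + 0×2]
   = [0, 2]
y = Wx + b = [0 + -1, 2 + -1] = [-1, 1]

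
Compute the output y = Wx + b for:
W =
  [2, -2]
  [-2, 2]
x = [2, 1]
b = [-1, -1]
y = [1, -3]

Wx = [2×2 + -2×1, -2×2 + 2×1]
   = [2, -2]
y = Wx + b = [2 + -1, -2 + -1] = [1, -3]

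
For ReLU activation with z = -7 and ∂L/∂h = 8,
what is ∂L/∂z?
∂L/∂z = 0

h = ReLU(-7) = 0
Since z < 0: ∂h/∂z = 0
∂L/∂z = ∂L/∂h · ∂h/∂z = 8 × 0 = 0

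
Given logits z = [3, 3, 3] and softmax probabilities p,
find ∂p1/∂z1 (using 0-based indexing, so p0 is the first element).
∂p1/∂z1 = 0.2222

p = softmax(z) = [0.3333, 0.3333, 0.3333]
p1 = 0.3333

∂p1/∂z1 = p1(1 - p1) = 0.3333 × (1 - 0.3333) = 0.2222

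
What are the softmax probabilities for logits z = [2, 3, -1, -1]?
p = [0.2619, 0.712, 0.013, 0.013]

exp(z) = [7.389, 20.09, 0.3679, 0.3679]
Sum = 28.21
p = [0.2619, 0.712, 0.013, 0.013]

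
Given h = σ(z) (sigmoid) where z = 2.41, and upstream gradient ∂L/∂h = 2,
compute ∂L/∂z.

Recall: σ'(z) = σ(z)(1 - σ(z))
∂L/∂z = 0.1512

σ(2.41) = 0.9176
σ'(2.41) = σ(2.41)(1 - σ(2.41)) = 0.9176 × 0.08241 = 0.07562
∂L/∂z = ∂L/∂h · σ'(z) = 2 × 0.07562 = 0.1512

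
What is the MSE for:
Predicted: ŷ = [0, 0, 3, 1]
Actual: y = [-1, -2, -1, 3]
MSE = 6.25

MSE = (1/4)((0--1)² + (0--2)² + (3--1)² + (1-3)²) = (1/4)(1 + 4 + 16 + 4) = 6.25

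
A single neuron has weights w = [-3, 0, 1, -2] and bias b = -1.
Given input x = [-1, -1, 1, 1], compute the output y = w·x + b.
y = 1

y = (-3)(-1) + (0)(-1) + (1)(1) + (-2)(1) + -1 = 1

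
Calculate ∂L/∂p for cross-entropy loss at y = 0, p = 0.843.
∂L/∂p = 6.369

∂L/∂p = -y/p + (1-y)/(1-p) = 0 + 1/0.157 = 6.369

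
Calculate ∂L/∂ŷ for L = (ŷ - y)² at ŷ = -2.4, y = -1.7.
∂L/∂ŷ = -1.4

∂L/∂ŷ = 2(ŷ - y) = 2(-2.4 - -1.7) = 2(-0.7) = -1.4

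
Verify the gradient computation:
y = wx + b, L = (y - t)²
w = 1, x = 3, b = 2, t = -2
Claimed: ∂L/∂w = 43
Incorrect

y = (1)(3) + 2 = 5
∂L/∂y = 2(y - t) = 2(5 - -2) = 14
∂y/∂w = x = 3
∂L/∂w = 14 × 3 = 42

Claimed value: 43
Incorrect: The correct gradient is 42.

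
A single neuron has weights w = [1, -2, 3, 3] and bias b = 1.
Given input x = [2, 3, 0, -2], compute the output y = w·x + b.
y = -9

y = (1)(2) + (-2)(3) + (3)(0) + (3)(-2) + 1 = -9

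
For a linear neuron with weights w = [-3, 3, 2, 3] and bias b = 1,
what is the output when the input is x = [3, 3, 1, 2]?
y = 9

y = (-3)(3) + (3)(3) + (2)(1) + (3)(2) + 1 = 9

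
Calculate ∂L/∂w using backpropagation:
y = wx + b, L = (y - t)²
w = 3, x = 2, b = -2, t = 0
∂L/∂w = 16

y = wx + b = (3)(2) + -2 = 4
∂L/∂y = 2(y - t) = 2(4 - 0) = 8
∂y/∂w = x = 2
∂L/∂w = ∂L/∂y · ∂y/∂w = 8 × 2 = 16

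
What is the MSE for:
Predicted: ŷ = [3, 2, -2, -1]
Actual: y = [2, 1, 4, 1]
MSE = 10.5

MSE = (1/4)((3-2)² + (2-1)² + (-2-4)² + (-1-1)²) = (1/4)(1 + 1 + 36 + 4) = 10.5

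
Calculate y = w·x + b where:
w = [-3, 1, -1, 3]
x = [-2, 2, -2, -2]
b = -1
y = 3

y = (-3)(-2) + (1)(2) + (-1)(-2) + (3)(-2) + -1 = 3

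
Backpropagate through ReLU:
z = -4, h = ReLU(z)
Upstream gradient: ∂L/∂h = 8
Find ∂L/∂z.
∂L/∂z = 0

h = ReLU(-4) = 0
Since z < 0: ∂h/∂z = 0
∂L/∂z = ∂L/∂h · ∂h/∂z = 8 × 0 = 0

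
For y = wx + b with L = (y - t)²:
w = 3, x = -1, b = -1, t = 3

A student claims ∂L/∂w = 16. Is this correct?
Incorrect

y = (3)(-1) + -1 = -4
∂L/∂y = 2(y - t) = 2(-4 - 3) = -14
∂y/∂w = x = -1
∂L/∂w = -14 × -1 = 14

Claimed value: 16
Incorrect: The correct gradient is 14.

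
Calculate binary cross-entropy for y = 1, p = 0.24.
L = 1.427

L = -1·log(0.24) - 0·log(0.76) = -log(0.24) = 1.427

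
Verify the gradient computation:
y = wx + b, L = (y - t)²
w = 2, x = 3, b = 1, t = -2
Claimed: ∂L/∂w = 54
Correct

y = (2)(3) + 1 = 7
∂L/∂y = 2(y - t) = 2(7 - -2) = 18
∂y/∂w = x = 3
∂L/∂w = 18 × 3 = 54

Claimed value: 54
Correct: The correct gradient is 54.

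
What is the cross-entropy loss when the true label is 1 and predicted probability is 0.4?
L = 0.9163

L = -1·log(0.4) - 0·log(0.6) = -log(0.4) = 0.9163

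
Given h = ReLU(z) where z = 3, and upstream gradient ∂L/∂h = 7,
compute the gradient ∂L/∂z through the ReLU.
∂L/∂z = 7

h = ReLU(3) = 3
Since z > 0: ∂h/∂z = 1
∂L/∂z = ∂L/∂h · ∂h/∂z = 7 × 1 = 7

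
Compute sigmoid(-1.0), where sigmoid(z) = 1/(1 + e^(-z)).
0.2689

sigmoid(-1.0) = 1/(1 + e^(1.0)) = 1/(1 + 2.718) = 0.2689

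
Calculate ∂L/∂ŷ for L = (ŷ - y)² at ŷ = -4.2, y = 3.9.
∂L/∂ŷ = -16.2

∂L/∂ŷ = 2(ŷ - y) = 2(-4.2 - 3.9) = 2(-8.1) = -16.2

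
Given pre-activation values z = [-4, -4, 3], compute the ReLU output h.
h = [0, 0, 3]

ReLU applied element-wise: max(0,-4)=0, max(0,-4)=0, max(0,3)=3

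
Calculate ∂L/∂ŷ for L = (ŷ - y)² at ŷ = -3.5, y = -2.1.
∂L/∂ŷ = -2.8

∂L/∂ŷ = 2(ŷ - y) = 2(-3.5 - -2.1) = 2(-1.4) = -2.8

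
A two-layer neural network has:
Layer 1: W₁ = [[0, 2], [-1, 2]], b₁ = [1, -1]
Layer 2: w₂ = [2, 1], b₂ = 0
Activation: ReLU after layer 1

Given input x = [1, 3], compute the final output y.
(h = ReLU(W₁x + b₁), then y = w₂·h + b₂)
y = 18

Layer 1 pre-activation: z₁ = [7, 4]
After ReLU: h = [7, 4]
Layer 2 output: y = 2×7 + 1×4 + 0 = 18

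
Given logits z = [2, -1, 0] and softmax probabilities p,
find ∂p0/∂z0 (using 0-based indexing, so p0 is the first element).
∂p0/∂z0 = 0.1318

p = softmax(z) = [0.8438, 0.04201, 0.1142]
p0 = 0.8438

∂p0/∂z0 = p0(1 - p0) = 0.8438 × (1 - 0.8438) = 0.1318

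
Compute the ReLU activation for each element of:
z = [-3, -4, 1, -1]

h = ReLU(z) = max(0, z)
h = [0, 0, 1, 0]

ReLU applied element-wise: max(0,-3)=0, max(0,-4)=0, max(0,1)=1, max(0,-1)=0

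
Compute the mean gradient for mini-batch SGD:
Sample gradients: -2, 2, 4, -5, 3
Average gradient = 0.4

Average = (1/5)(-2 + 2 + 4 + -5 + 3) = 2/5 = 0.4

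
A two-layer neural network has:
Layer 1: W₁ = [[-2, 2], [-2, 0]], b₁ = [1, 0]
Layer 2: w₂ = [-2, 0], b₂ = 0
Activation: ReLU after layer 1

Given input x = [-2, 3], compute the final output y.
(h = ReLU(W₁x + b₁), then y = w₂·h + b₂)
y = -22

Layer 1 pre-activation: z₁ = [11, 4]
After ReLU: h = [11, 4]
Layer 2 output: y = -2×11 + 0×4 + 0 = -22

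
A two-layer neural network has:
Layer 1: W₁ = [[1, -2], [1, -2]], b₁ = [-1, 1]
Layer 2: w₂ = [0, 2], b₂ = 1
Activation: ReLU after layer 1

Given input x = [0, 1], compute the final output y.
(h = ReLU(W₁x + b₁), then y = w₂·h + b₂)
y = 1

Layer 1 pre-activation: z₁ = [-3, -1]
After ReLU: h = [0, 0]
Layer 2 output: y = 0×0 + 2×0 + 1 = 1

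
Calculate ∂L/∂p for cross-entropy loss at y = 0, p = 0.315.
∂L/∂p = 1.46

∂L/∂p = -y/p + (1-y)/(1-p) = 0 + 1/0.685 = 1.46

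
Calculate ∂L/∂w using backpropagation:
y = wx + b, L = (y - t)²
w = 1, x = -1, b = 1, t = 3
∂L/∂w = 6

y = wx + b = (1)(-1) + 1 = 0
∂L/∂y = 2(y - t) = 2(0 - 3) = -6
∂y/∂w = x = -1
∂L/∂w = ∂L/∂y · ∂y/∂w = -6 × -1 = 6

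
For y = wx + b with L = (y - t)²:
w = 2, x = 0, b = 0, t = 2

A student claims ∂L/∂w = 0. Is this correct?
Correct

y = (2)(0) + 0 = 0
∂L/∂y = 2(y - t) = 2(0 - 2) = -4
∂y/∂w = x = 0
∂L/∂w = -4 × 0 = 0

Claimed value: 0
Correct: The correct gradient is 0.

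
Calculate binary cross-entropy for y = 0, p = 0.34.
L = 0.4155

L = -0·log(0.34) - 1·log(0.66) = -log(0.66) = 0.4155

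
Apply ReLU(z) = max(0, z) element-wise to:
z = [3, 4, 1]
h = [3, 4, 1]

ReLU applied element-wise: max(0,3)=3, max(0,4)=4, max(0,1)=1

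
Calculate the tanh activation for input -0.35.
-0.3364

tanh(-0.35) = (e^(-0.35) - e^(0.35))/(e^(-0.35) + e^(0.35)) = -0.3364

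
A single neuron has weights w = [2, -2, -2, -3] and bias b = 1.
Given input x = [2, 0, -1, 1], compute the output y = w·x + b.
y = 4

y = (2)(2) + (-2)(0) + (-2)(-1) + (-3)(1) + 1 = 4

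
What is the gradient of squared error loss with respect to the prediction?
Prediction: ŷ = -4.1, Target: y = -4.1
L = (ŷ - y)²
∂L/∂ŷ = 0.0

∂L/∂ŷ = 2(ŷ - y) = 2(-4.1 - -4.1) = 2(0.0) = 0.0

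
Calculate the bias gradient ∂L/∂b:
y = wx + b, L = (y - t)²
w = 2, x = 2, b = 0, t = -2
∂L/∂b = 12

y = wx + b = (2)(2) + 0 = 4
∂L/∂y = 2(y - t) = 2(4 - -2) = 12
∂y/∂b = 1
∂L/∂b = ∂L/∂y · ∂y/∂b = 12 × 1 = 12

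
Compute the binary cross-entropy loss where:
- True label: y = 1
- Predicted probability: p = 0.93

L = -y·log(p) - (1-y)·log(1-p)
L = 0.07257

L = -1·log(0.93) - 0·log(0.07) = -log(0.93) = 0.07257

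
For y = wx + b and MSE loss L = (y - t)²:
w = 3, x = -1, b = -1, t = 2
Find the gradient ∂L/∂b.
∂L/∂b = -12

y = wx + b = (3)(-1) + -1 = -4
∂L/∂y = 2(y - t) = 2(-4 - 2) = -12
∂y/∂b = 1
∂L/∂b = ∂L/∂y · ∂y/∂b = -12 × 1 = -12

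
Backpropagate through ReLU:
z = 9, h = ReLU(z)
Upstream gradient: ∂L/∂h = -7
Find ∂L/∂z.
∂L/∂z = -7

h = ReLU(9) = 9
Since z > 0: ∂h/∂z = 1
∂L/∂z = ∂L/∂h · ∂h/∂z = -7 × 1 = -7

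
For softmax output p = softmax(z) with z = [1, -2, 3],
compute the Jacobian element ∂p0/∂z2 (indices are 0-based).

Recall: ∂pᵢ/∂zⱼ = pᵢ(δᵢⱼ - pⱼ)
∂p0/∂z2 = -0.1038

p = softmax(z) = [0.1185, 0.0059, 0.8756]
p0 = 0.1185, p2 = 0.8756

∂p0/∂z2 = -p0 × p2 = -0.1185 × 0.8756 = -0.1038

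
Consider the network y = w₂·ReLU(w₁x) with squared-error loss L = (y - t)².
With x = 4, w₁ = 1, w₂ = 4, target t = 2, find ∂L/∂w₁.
∂L/∂w₁ = 448

Forward pass:
z = w₁x = 1×4 = 4
h = ReLU(4) = 4
y = w₂h = 4×4 = 16

Backward pass:
∂L/∂y = 2(y - t) = 2(16 - 2) = 28
∂y/∂h = w₂ = 4
∂h/∂z = 1 (ReLU derivative)
∂z/∂w₁ = x = 4

∂L/∂w₁ = 28 × 4 × 1 × 4 = 448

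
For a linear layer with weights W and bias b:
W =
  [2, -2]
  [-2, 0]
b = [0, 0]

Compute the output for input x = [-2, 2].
y = [-8, 4]

Wx = [2×-2 + -2×2, -2×-2 + 0×2]
   = [-8, 4]
y = Wx + b = [-8 + 0, 4 + 0] = [-8, 4]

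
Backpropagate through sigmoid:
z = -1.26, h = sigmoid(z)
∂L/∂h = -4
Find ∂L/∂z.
∂L/∂z = -0.6886

σ(-1.26) = 0.221
σ'(-1.26) = σ(-1.26)(1 - σ(-1.26)) = 0.221 × 0.779 = 0.1721
∂L/∂z = ∂L/∂h · σ'(z) = -4 × 0.1721 = -0.6886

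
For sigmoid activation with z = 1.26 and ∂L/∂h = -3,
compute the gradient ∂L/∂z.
∂L/∂z = -0.5164

σ(1.26) = 0.779
σ'(1.26) = σ(1.26)(1 - σ(1.26)) = 0.779 × 0.221 = 0.1721
∂L/∂z = ∂L/∂h · σ'(z) = -3 × 0.1721 = -0.5164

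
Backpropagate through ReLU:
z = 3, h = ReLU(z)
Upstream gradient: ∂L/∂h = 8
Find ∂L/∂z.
∂L/∂z = 8

h = ReLU(3) = 3
Since z > 0: ∂h/∂z = 1
∂L/∂z = ∂L/∂h · ∂h/∂z = 8 × 1 = 8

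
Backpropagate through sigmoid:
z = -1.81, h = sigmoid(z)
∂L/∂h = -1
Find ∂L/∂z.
∂L/∂z = -0.1209

σ(-1.81) = 0.1406
σ'(-1.81) = σ(-1.81)(1 - σ(-1.81)) = 0.1406 × 0.8594 = 0.1209
∂L/∂z = ∂L/∂h · σ'(z) = -1 × 0.1209 = -0.1209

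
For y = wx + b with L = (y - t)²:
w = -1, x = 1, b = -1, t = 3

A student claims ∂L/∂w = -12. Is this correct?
Incorrect

y = (-1)(1) + -1 = -2
∂L/∂y = 2(y - t) = 2(-2 - 3) = -10
∂y/∂w = x = 1
∂L/∂w = -10 × 1 = -10

Claimed value: -12
Incorrect: The correct gradient is -10.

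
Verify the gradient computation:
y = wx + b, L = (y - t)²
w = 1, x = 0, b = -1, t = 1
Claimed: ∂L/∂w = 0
Correct

y = (1)(0) + -1 = -1
∂L/∂y = 2(y - t) = 2(-1 - 1) = -4
∂y/∂w = x = 0
∂L/∂w = -4 × 0 = 0

Claimed value: 0
Correct: The correct gradient is 0.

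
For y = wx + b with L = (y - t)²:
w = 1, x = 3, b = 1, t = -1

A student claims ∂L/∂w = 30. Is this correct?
Correct

y = (1)(3) + 1 = 4
∂L/∂y = 2(y - t) = 2(4 - -1) = 10
∂y/∂w = x = 3
∂L/∂w = 10 × 3 = 30

Claimed value: 30
Correct: The correct gradient is 30.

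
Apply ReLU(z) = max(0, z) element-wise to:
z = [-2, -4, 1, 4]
h = [0, 0, 1, 4]

ReLU applied element-wise: max(0,-2)=0, max(0,-4)=0, max(0,1)=1, max(0,4)=4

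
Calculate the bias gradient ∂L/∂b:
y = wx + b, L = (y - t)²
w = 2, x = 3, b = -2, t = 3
∂L/∂b = 2

y = wx + b = (2)(3) + -2 = 4
∂L/∂y = 2(y - t) = 2(4 - 3) = 2
∂y/∂b = 1
∂L/∂b = ∂L/∂y · ∂y/∂b = 2 × 1 = 2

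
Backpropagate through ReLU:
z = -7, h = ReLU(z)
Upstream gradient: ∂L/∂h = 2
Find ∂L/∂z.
∂L/∂z = 0

h = ReLU(-7) = 0
Since z < 0: ∂h/∂z = 0
∂L/∂z = ∂L/∂h · ∂h/∂z = 2 × 0 = 0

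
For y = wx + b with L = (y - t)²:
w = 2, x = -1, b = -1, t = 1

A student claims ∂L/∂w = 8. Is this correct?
Correct

y = (2)(-1) + -1 = -3
∂L/∂y = 2(y - t) = 2(-3 - 1) = -8
∂y/∂w = x = -1
∂L/∂w = -8 × -1 = 8

Claimed value: 8
Correct: The correct gradient is 8.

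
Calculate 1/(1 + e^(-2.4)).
0.9168

sigmoid(2.4) = 1/(1 + e^(-2.4)) = 1/(1 + 0.09072) = 0.9168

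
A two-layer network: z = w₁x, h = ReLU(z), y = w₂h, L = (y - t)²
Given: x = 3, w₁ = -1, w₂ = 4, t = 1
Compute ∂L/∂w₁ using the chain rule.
∂L/∂w₁ = 0

Forward pass:
z = w₁x = -1×3 = -3
h = ReLU(-3) = 0
y = w₂h = 4×0 = 0

Backward pass:
∂L/∂y = 2(y - t) = 2(0 - 1) = -2
∂y/∂h = w₂ = 4
∂h/∂z = 0 (ReLU derivative)
∂z/∂w₁ = x = 3

∂L/∂w₁ = -2 × 4 × 0 × 3 = 0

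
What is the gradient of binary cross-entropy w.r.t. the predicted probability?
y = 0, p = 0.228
∂L/∂p = 1.295

∂L/∂p = -y/p + (1-y)/(1-p) = 0 + 1/0.772 = 1.295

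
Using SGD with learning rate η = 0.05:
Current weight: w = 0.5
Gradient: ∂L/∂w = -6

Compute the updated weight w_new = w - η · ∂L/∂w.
w_new = 0.8

w_new = w - η·∂L/∂w = 0.5 - 0.05×(-6) = 0.5 - (-0.3) = 0.8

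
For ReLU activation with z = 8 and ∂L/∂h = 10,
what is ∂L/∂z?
∂L/∂z = 10

h = ReLU(8) = 8
Since z > 0: ∂h/∂z = 1
∂L/∂z = ∂L/∂h · ∂h/∂z = 10 × 1 = 10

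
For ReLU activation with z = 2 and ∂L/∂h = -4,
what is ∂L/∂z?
∂L/∂z = -4

h = ReLU(2) = 2
Since z > 0: ∂h/∂z = 1
∂L/∂z = ∂L/∂h · ∂h/∂z = -4 × 1 = -4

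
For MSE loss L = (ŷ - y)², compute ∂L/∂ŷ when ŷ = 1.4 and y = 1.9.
∂L/∂ŷ = -1.0

∂L/∂ŷ = 2(ŷ - y) = 2(1.4 - 1.9) = 2(-0.5) = -1.0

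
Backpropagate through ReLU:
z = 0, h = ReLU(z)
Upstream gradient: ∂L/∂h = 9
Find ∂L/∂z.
∂L/∂z = 0

h = ReLU(0) = 0
At z = 0: ∂h/∂z = 0 (by convention)
∂L/∂z = ∂L/∂h · ∂h/∂z = 9 × 0 = 0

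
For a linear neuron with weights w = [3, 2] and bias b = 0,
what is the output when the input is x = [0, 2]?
y = 4

y = (3)(0) + (2)(2) + 0 = 4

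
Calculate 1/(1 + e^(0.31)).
0.4231

sigmoid(-0.31) = 1/(1 + e^(0.31)) = 1/(1 + 1.363) = 0.4231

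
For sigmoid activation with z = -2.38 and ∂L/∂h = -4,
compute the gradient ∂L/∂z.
∂L/∂z = -0.3101

σ(-2.38) = 0.08471
σ'(-2.38) = σ(-2.38)(1 - σ(-2.38)) = 0.08471 × 0.9153 = 0.07753
∂L/∂z = ∂L/∂h · σ'(z) = -4 × 0.07753 = -0.3101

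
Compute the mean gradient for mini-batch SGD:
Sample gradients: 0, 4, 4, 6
Average gradient = 3.5

Average = (1/4)(0 + 4 + 4 + 6) = 14/4 = 3.5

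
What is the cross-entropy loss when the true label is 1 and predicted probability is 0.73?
L = 0.3147

L = -1·log(0.73) - 0·log(0.27) = -log(0.73) = 0.3147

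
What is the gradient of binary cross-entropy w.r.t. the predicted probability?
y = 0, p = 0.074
∂L/∂p = 1.08

∂L/∂p = -y/p + (1-y)/(1-p) = 0 + 1/0.926 = 1.08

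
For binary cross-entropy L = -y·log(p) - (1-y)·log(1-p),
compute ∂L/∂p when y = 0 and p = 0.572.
∂L/∂p = 2.336

∂L/∂p = -y/p + (1-y)/(1-p) = 0 + 1/0.428 = 2.336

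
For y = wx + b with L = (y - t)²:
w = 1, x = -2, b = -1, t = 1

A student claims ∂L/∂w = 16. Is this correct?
Correct

y = (1)(-2) + -1 = -3
∂L/∂y = 2(y - t) = 2(-3 - 1) = -8
∂y/∂w = x = -2
∂L/∂w = -8 × -2 = 16

Claimed value: 16
Correct: The correct gradient is 16.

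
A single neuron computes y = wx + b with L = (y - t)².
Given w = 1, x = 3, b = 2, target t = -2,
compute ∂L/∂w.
∂L/∂w = 42

y = wx + b = (1)(3) + 2 = 5
∂L/∂y = 2(y - t) = 2(5 - -2) = 14
∂y/∂w = x = 3
∂L/∂w = ∂L/∂y · ∂y/∂w = 14 × 3 = 42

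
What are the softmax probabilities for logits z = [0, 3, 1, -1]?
p = [0.0414, 0.831, 0.1125, 0.0152]

exp(z) = [1, 20.09, 2.718, 0.3679]
Sum = 24.17
p = [0.0414, 0.831, 0.1125, 0.0152]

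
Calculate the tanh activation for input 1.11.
0.8041

tanh(1.11) = (e^(1.11) - e^(-1.11))/(e^(1.11) + e^(-1.11)) = 0.8041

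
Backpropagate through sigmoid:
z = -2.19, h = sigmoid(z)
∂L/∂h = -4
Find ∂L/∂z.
∂L/∂z = -0.3621

σ(-2.19) = 0.1007
σ'(-2.19) = σ(-2.19)(1 - σ(-2.19)) = 0.1007 × 0.8993 = 0.09052
∂L/∂z = ∂L/∂h · σ'(z) = -4 × 0.09052 = -0.3621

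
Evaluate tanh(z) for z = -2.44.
-0.9849

tanh(-2.44) = (e^(-2.44) - e^(2.44))/(e^(-2.44) + e^(2.44)) = -0.9849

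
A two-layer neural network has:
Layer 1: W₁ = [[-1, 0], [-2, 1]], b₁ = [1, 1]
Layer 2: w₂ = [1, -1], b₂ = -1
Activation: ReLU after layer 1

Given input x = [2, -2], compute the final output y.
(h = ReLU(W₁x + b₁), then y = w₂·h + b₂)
y = -1

Layer 1 pre-activation: z₁ = [-1, -5]
After ReLU: h = [0, 0]
Layer 2 output: y = 1×0 + -1×0 + -1 = -1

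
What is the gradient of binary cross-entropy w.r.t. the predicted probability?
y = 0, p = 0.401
∂L/∂p = 1.669

∂L/∂p = -y/p + (1-y)/(1-p) = 0 + 1/0.599 = 1.669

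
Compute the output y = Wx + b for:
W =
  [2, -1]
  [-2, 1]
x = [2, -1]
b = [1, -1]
y = [6, -6]

Wx = [2×2 + -1×-1, -2×2 + 1×-1]
   = [5, -5]
y = Wx + b = [5 + 1, -5 + -1] = [6, -6]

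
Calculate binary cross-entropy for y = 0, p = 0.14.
L = 0.1508

L = -0·log(0.14) - 1·log(0.86) = -log(0.86) = 0.1508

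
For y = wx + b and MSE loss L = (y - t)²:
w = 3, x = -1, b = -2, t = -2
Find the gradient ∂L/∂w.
∂L/∂w = 6

y = wx + b = (3)(-1) + -2 = -5
∂L/∂y = 2(y - t) = 2(-5 - -2) = -6
∂y/∂w = x = -1
∂L/∂w = ∂L/∂y · ∂y/∂w = -6 × -1 = 6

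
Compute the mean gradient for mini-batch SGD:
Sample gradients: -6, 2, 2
Average gradient = -0.6667

Average = (1/3)(-6 + 2 + 2) = -2/3 = -0.6667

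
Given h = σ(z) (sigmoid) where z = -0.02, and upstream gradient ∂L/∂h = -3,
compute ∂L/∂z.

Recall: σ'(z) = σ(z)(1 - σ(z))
∂L/∂z = -0.7499

σ(-0.02) = 0.495
σ'(-0.02) = σ(-0.02)(1 - σ(-0.02)) = 0.495 × 0.505 = 0.25
∂L/∂z = ∂L/∂h · σ'(z) = -3 × 0.25 = -0.7499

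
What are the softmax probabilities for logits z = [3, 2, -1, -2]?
p = [0.7179, 0.2641, 0.0131, 0.0048]

exp(z) = [20.09, 7.389, 0.3679, 0.1353]
Sum = 27.98
p = [0.7179, 0.2641, 0.0131, 0.0048]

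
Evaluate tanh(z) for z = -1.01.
-0.7658

tanh(-1.01) = (e^(-1.01) - e^(1.01))/(e^(-1.01) + e^(1.01)) = -0.7658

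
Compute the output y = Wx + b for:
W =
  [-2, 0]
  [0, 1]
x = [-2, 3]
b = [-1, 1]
y = [3, 4]

Wx = [-2×-2 + 0×3, 0×-2 + 1×3]
   = [4, 3]
y = Wx + b = [4 + -1, 3 + 1] = [3, 4]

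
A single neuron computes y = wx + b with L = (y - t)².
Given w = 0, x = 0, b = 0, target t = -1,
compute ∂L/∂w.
∂L/∂w = 0

y = wx + b = (0)(0) + 0 = 0
∂L/∂y = 2(y - t) = 2(0 - -1) = 2
∂y/∂w = x = 0
∂L/∂w = ∂L/∂y · ∂y/∂w = 2 × 0 = 0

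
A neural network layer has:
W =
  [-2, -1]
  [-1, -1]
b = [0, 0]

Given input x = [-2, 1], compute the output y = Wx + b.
y = [3, 1]

Wx = [-2×-2 + -1×1, -1×-2 + -1×1]
   = [3, 1]
y = Wx + b = [3 + 0, 1 + 0] = [3, 1]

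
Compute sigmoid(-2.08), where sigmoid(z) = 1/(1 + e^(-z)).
0.1111

sigmoid(-2.08) = 1/(1 + e^(2.08)) = 1/(1 + 8.004) = 0.1111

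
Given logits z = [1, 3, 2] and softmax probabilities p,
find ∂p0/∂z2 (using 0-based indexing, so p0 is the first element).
∂p0/∂z2 = -0.02203

p = softmax(z) = [0.09003, 0.6652, 0.2447]
p0 = 0.09003, p2 = 0.2447

∂p0/∂z2 = -p0 × p2 = -0.09003 × 0.2447 = -0.02203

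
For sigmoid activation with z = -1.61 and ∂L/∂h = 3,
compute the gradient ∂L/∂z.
∂L/∂z = 0.4165

σ(-1.61) = 0.1666
σ'(-1.61) = σ(-1.61)(1 - σ(-1.61)) = 0.1666 × 0.8334 = 0.1388
∂L/∂z = ∂L/∂h · σ'(z) = 3 × 0.1388 = 0.4165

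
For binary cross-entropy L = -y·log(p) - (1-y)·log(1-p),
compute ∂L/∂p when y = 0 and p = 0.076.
∂L/∂p = 1.082

∂L/∂p = -y/p + (1-y)/(1-p) = 0 + 1/0.924 = 1.082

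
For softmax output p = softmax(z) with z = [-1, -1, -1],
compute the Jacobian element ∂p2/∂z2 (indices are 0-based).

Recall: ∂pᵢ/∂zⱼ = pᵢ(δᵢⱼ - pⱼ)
∂p2/∂z2 = 0.2222

p = softmax(z) = [0.3333, 0.3333, 0.3333]
p2 = 0.3333

∂p2/∂z2 = p2(1 - p2) = 0.3333 × (1 - 0.3333) = 0.2222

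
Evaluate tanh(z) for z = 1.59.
0.9201

tanh(1.59) = (e^(1.59) - e^(-1.59))/(e^(1.59) + e^(-1.59)) = 0.9201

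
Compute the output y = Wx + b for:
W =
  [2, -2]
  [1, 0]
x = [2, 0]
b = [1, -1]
y = [5, 1]

Wx = [2×2 + -2×0, 1×2 + 0×0]
   = [4, 2]
y = Wx + b = [4 + 1, 2 + -1] = [5, 1]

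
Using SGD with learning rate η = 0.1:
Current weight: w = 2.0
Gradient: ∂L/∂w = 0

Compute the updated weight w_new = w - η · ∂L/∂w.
w_new = 2

w_new = w - η·∂L/∂w = 2.0 - 0.1×(0) = 2.0 - (0) = 2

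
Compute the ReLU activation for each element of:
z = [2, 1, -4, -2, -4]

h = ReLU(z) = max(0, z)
h = [2, 1, 0, 0, 0]

ReLU applied element-wise: max(0,2)=2, max(0,1)=1, max(0,-4)=0, max(0,-2)=0, max(0,-4)=0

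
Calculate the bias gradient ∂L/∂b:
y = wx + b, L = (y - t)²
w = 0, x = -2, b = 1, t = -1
∂L/∂b = 4

y = wx + b = (0)(-2) + 1 = 1
∂L/∂y = 2(y - t) = 2(1 - -1) = 4
∂y/∂b = 1
∂L/∂b = ∂L/∂y · ∂y/∂b = 4 × 1 = 4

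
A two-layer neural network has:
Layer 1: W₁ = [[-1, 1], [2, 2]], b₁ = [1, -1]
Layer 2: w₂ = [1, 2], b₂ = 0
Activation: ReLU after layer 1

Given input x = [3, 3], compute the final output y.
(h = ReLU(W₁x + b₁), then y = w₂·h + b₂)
y = 23

Layer 1 pre-activation: z₁ = [1, 11]
After ReLU: h = [1, 11]
Layer 2 output: y = 1×1 + 2×11 + 0 = 23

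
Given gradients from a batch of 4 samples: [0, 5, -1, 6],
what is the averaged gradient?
Average gradient = 2.5

Average = (1/4)(0 + 5 + -1 + 6) = 10/4 = 2.5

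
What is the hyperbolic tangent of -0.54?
-0.493

tanh(-0.54) = (e^(-0.54) - e^(0.54))/(e^(-0.54) + e^(0.54)) = -0.493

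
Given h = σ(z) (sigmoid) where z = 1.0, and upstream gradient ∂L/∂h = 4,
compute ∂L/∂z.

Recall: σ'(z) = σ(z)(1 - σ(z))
∂L/∂z = 0.7864

σ(1.0) = 0.7311
σ'(1.0) = σ(1.0)(1 - σ(1.0)) = 0.7311 × 0.2689 = 0.1966
∂L/∂z = ∂L/∂h · σ'(z) = 4 × 0.1966 = 0.7864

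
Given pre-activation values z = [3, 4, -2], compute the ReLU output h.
h = [3, 4, 0]

ReLU applied element-wise: max(0,3)=3, max(0,4)=4, max(0,-2)=0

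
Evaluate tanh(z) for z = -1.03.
-0.7739

tanh(-1.03) = (e^(-1.03) - e^(1.03))/(e^(-1.03) + e^(1.03)) = -0.7739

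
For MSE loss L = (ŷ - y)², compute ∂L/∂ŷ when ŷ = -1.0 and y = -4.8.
∂L/∂ŷ = 7.6

∂L/∂ŷ = 2(ŷ - y) = 2(-1.0 - -4.8) = 2(3.8) = 7.6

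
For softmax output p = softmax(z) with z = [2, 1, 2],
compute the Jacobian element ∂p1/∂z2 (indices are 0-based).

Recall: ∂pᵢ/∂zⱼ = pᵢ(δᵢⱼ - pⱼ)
∂p1/∂z2 = -0.06561

p = softmax(z) = [0.4223, 0.1554, 0.4223]
p1 = 0.1554, p2 = 0.4223

∂p1/∂z2 = -p1 × p2 = -0.1554 × 0.4223 = -0.06561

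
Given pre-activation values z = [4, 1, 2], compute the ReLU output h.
h = [4, 1, 2]

ReLU applied element-wise: max(0,4)=4, max(0,1)=1, max(0,2)=2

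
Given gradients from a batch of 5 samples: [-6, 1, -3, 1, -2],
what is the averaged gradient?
Average gradient = -1.8

Average = (1/5)(-6 + 1 + -3 + 1 + -2) = -9/5 = -1.8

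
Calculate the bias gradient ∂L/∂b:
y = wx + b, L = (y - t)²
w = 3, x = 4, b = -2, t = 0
∂L/∂b = 20

y = wx + b = (3)(4) + -2 = 10
∂L/∂y = 2(y - t) = 2(10 - 0) = 20
∂y/∂b = 1
∂L/∂b = ∂L/∂y · ∂y/∂b = 20 × 1 = 20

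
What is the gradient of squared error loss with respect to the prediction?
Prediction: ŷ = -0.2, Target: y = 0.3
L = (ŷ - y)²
∂L/∂ŷ = -1.0

∂L/∂ŷ = 2(ŷ - y) = 2(-0.2 - 0.3) = 2(-0.5) = -1.0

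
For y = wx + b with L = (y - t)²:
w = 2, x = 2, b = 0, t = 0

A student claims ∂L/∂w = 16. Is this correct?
Correct

y = (2)(2) + 0 = 4
∂L/∂y = 2(y - t) = 2(4 - 0) = 8
∂y/∂w = x = 2
∂L/∂w = 8 × 2 = 16

Claimed value: 16
Correct: The correct gradient is 16.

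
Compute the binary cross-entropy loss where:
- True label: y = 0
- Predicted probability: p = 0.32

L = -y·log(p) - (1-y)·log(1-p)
L = 0.3857

L = -0·log(0.32) - 1·log(0.68) = -log(0.68) = 0.3857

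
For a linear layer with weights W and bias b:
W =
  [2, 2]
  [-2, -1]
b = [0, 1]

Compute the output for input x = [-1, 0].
y = [-2, 3]

Wx = [2×-1 + 2×0, -2×-1 + -1×0]
   = [-2, 2]
y = Wx + b = [-2 + 0, 2 + 1] = [-2, 3]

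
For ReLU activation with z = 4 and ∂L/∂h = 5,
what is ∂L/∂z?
∂L/∂z = 5

h = ReLU(4) = 4
Since z > 0: ∂h/∂z = 1
∂L/∂z = ∂L/∂h · ∂h/∂z = 5 × 1 = 5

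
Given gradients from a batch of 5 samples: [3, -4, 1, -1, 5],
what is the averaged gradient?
Average gradient = 0.8

Average = (1/5)(3 + -4 + 1 + -1 + 5) = 4/5 = 0.8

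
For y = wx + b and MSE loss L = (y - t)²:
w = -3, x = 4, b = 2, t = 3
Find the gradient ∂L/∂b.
∂L/∂b = -26

y = wx + b = (-3)(4) + 2 = -10
∂L/∂y = 2(y - t) = 2(-10 - 3) = -26
∂y/∂b = 1
∂L/∂b = ∂L/∂y · ∂y/∂b = -26 × 1 = -26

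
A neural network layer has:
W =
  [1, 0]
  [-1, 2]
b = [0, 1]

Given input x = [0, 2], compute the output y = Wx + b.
y = [0, 5]

Wx = [1×0 + 0×2, -1×0 + 2×2]
   = [0, 4]
y = Wx + b = [0 + 0, 4 + 1] = [0, 5]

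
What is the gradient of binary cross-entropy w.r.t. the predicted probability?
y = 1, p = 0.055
∂L/∂p = -18.18

∂L/∂p = -y/p + (1-y)/(1-p) = -1/0.055 + 0 = -18.18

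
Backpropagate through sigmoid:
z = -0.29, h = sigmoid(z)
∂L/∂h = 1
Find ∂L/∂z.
∂L/∂z = 0.2448

σ(-0.29) = 0.428
σ'(-0.29) = σ(-0.29)(1 - σ(-0.29)) = 0.428 × 0.572 = 0.2448
∂L/∂z = ∂L/∂h · σ'(z) = 1 × 0.2448 = 0.2448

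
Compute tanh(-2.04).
-0.9667

tanh(-2.04) = (e^(-2.04) - e^(2.04))/(e^(-2.04) + e^(2.04)) = -0.9667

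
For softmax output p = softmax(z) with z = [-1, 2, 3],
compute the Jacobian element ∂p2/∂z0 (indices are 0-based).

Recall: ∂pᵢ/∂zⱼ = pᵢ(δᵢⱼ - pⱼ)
∂p2/∂z0 = -0.009532

p = softmax(z) = [0.01321, 0.2654, 0.7214]
p2 = 0.7214, p0 = 0.01321

∂p2/∂z0 = -p2 × p0 = -0.7214 × 0.01321 = -0.009532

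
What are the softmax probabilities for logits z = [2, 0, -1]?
p = [0.8438, 0.1142, 0.042]

exp(z) = [7.389, 1, 0.3679]
Sum = 8.757
p = [0.8438, 0.1142, 0.042]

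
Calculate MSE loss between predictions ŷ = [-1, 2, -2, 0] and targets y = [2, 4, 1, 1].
MSE = 5.75

MSE = (1/4)((-1-2)² + (2-4)² + (-2-1)² + (0-1)²) = (1/4)(9 + 4 + 9 + 1) = 5.75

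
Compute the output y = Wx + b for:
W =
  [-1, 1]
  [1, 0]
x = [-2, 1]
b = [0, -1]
y = [3, -3]

Wx = [-1×-2 + 1×1, 1×-2 + 0×1]
   = [3, -2]
y = Wx + b = [3 + 0, -2 + -1] = [3, -3]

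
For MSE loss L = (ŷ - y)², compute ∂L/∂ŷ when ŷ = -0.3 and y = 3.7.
∂L/∂ŷ = -8.0

∂L/∂ŷ = 2(ŷ - y) = 2(-0.3 - 3.7) = 2(-4.0) = -8.0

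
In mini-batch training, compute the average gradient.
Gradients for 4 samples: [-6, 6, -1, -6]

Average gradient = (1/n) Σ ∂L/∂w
Average gradient = -1.75

Average = (1/4)(-6 + 6 + -1 + -6) = -7/4 = -1.75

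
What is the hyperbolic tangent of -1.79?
-0.9458

tanh(-1.79) = (e^(-1.79) - e^(1.79))/(e^(-1.79) + e^(1.79)) = -0.9458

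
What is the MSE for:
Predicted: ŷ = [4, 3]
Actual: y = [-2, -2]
MSE = 30.5

MSE = (1/2)((4--2)² + (3--2)²) = (1/2)(36 + 25) = 30.5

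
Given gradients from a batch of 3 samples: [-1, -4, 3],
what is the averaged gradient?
Average gradient = -0.6667

Average = (1/3)(-1 + -4 + 3) = -2/3 = -0.6667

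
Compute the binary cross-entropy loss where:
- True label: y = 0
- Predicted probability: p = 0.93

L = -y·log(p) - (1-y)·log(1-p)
L = 2.659

L = -0·log(0.93) - 1·log(0.07) = -log(0.07) = 2.659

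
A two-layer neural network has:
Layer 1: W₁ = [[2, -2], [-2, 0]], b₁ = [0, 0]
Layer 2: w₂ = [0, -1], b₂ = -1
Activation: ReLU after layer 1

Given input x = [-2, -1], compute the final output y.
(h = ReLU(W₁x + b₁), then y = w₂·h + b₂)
y = -5

Layer 1 pre-activation: z₁ = [-2, 4]
After ReLU: h = [0, 4]
Layer 2 output: y = 0×0 + -1×4 + -1 = -5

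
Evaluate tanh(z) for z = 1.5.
0.9051

tanh(1.5) = (e^(1.5) - e^(-1.5))/(e^(1.5) + e^(-1.5)) = 0.9051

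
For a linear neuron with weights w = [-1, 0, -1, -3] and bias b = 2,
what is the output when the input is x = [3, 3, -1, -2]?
y = 6

y = (-1)(3) + (0)(3) + (-1)(-1) + (-3)(-2) + 2 = 6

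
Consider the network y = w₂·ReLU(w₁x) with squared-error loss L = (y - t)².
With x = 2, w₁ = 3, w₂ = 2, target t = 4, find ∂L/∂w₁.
∂L/∂w₁ = 64

Forward pass:
z = w₁x = 3×2 = 6
h = ReLU(6) = 6
y = w₂h = 2×6 = 12

Backward pass:
∂L/∂y = 2(y - t) = 2(12 - 4) = 16
∂y/∂h = w₂ = 2
∂h/∂z = 1 (ReLU derivative)
∂z/∂w₁ = x = 2

∂L/∂w₁ = 16 × 2 × 1 × 2 = 64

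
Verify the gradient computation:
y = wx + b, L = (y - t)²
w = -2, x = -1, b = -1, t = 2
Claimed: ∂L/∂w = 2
Correct

y = (-2)(-1) + -1 = 1
∂L/∂y = 2(y - t) = 2(1 - 2) = -2
∂y/∂w = x = -1
∂L/∂w = -2 × -1 = 2

Claimed value: 2
Correct: The correct gradient is 2.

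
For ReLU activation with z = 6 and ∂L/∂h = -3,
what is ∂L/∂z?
∂L/∂z = -3

h = ReLU(6) = 6
Since z > 0: ∂h/∂z = 1
∂L/∂z = ∂L/∂h · ∂h/∂z = -3 × 1 = -3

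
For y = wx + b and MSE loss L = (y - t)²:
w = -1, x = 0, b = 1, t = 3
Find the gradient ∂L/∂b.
∂L/∂b = -4

y = wx + b = (-1)(0) + 1 = 1
∂L/∂y = 2(y - t) = 2(1 - 3) = -4
∂y/∂b = 1
∂L/∂b = ∂L/∂y · ∂y/∂b = -4 × 1 = -4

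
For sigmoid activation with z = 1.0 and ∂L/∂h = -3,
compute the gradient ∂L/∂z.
∂L/∂z = -0.5898

σ(1.0) = 0.7311
σ'(1.0) = σ(1.0)(1 - σ(1.0)) = 0.7311 × 0.2689 = 0.1966
∂L/∂z = ∂L/∂h · σ'(z) = -3 × 0.1966 = -0.5898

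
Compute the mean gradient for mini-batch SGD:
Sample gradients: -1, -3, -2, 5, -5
Average gradient = -1.2

Average = (1/5)(-1 + -3 + -2 + 5 + -5) = -6/5 = -1.2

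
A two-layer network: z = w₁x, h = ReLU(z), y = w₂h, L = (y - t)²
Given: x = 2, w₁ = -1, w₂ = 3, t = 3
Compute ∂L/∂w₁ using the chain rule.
∂L/∂w₁ = 0

Forward pass:
z = w₁x = -1×2 = -2
h = ReLU(-2) = 0
y = w₂h = 3×0 = 0

Backward pass:
∂L/∂y = 2(y - t) = 2(0 - 3) = -6
∂y/∂h = w₂ = 3
∂h/∂z = 0 (ReLU derivative)
∂z/∂w₁ = x = 2

∂L/∂w₁ = -6 × 3 × 0 × 2 = 0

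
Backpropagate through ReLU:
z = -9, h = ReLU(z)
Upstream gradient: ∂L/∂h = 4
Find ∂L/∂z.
∂L/∂z = 0

h = ReLU(-9) = 0
Since z < 0: ∂h/∂z = 0
∂L/∂z = ∂L/∂h · ∂h/∂z = 4 × 0 = 0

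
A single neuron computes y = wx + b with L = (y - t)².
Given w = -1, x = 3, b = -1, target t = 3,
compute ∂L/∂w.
∂L/∂w = -42

y = wx + b = (-1)(3) + -1 = -4
∂L/∂y = 2(y - t) = 2(-4 - 3) = -14
∂y/∂w = x = 3
∂L/∂w = ∂L/∂y · ∂y/∂w = -14 × 3 = -42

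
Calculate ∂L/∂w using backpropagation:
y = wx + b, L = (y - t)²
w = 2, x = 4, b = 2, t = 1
∂L/∂w = 72

y = wx + b = (2)(4) + 2 = 10
∂L/∂y = 2(y - t) = 2(10 - 1) = 18
∂y/∂w = x = 4
∂L/∂w = ∂L/∂y · ∂y/∂w = 18 × 4 = 72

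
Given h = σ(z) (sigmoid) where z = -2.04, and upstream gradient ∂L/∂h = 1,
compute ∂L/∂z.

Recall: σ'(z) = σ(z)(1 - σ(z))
∂L/∂z = 0.1018

σ(-2.04) = 0.1151
σ'(-2.04) = σ(-2.04)(1 - σ(-2.04)) = 0.1151 × 0.8849 = 0.1018
∂L/∂z = ∂L/∂h · σ'(z) = 1 × 0.1018 = 0.1018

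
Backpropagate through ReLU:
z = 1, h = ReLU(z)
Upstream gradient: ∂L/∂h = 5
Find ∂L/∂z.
∂L/∂z = 5

h = ReLU(1) = 1
Since z > 0: ∂h/∂z = 1
∂L/∂z = ∂L/∂h · ∂h/∂z = 5 × 1 = 5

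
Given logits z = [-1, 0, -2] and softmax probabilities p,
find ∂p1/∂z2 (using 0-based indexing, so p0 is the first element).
∂p1/∂z2 = -0.05989

p = softmax(z) = [0.2447, 0.6652, 0.09003]
p1 = 0.6652, p2 = 0.09003

∂p1/∂z2 = -p1 × p2 = -0.6652 × 0.09003 = -0.05989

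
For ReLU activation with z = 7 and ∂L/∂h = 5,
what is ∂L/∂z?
∂L/∂z = 5

h = ReLU(7) = 7
Since z > 0: ∂h/∂z = 1
∂L/∂z = ∂L/∂h · ∂h/∂z = 5 × 1 = 5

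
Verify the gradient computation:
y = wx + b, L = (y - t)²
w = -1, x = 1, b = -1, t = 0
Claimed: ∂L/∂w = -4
Correct

y = (-1)(1) + -1 = -2
∂L/∂y = 2(y - t) = 2(-2 - 0) = -4
∂y/∂w = x = 1
∂L/∂w = -4 × 1 = -4

Claimed value: -4
Correct: The correct gradient is -4.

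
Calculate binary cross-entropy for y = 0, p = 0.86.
L = 1.966

L = -0·log(0.86) - 1·log(0.14) = -log(0.14) = 1.966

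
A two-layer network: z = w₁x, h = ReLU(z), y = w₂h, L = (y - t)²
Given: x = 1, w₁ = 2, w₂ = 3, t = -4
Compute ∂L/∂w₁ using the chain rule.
∂L/∂w₁ = 60

Forward pass:
z = w₁x = 2×1 = 2
h = ReLU(2) = 2
y = w₂h = 3×2 = 6

Backward pass:
∂L/∂y = 2(y - t) = 2(6 - -4) = 20
∂y/∂h = w₂ = 3
∂h/∂z = 1 (ReLU derivative)
∂z/∂w₁ = x = 1

∂L/∂w₁ = 20 × 3 × 1 × 1 = 60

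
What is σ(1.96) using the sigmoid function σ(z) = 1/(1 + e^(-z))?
0.8765

sigmoid(1.96) = 1/(1 + e^(-1.96)) = 1/(1 + 0.1409) = 0.8765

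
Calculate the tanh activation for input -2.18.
-0.9748

tanh(-2.18) = (e^(-2.18) - e^(2.18))/(e^(-2.18) + e^(2.18)) = -0.9748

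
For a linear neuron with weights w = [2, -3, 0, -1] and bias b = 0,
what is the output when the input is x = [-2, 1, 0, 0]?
y = -7

y = (2)(-2) + (-3)(1) + (0)(0) + (-1)(0) + 0 = -7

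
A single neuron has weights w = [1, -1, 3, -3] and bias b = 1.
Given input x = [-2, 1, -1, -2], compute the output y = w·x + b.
y = 1

y = (1)(-2) + (-1)(1) + (3)(-1) + (-3)(-2) + 1 = 1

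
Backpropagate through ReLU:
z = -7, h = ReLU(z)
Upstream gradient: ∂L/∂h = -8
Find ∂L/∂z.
∂L/∂z = 0

h = ReLU(-7) = 0
Since z < 0: ∂h/∂z = 0
∂L/∂z = ∂L/∂h · ∂h/∂z = -8 × 0 = 0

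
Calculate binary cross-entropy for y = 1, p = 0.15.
L = 1.897

L = -1·log(0.15) - 0·log(0.85) = -log(0.15) = 1.897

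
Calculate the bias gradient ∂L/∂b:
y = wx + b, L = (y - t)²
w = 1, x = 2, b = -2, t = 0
∂L/∂b = 0

y = wx + b = (1)(2) + -2 = 0
∂L/∂y = 2(y - t) = 2(0 - 0) = 0
∂y/∂b = 1
∂L/∂b = ∂L/∂y · ∂y/∂b = 0 × 1 = 0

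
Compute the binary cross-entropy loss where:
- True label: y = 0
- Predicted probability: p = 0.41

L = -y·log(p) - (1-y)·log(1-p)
L = 0.5276

L = -0·log(0.41) - 1·log(0.59) = -log(0.59) = 0.5276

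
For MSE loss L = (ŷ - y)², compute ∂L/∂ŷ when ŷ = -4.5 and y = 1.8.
∂L/∂ŷ = -12.6

∂L/∂ŷ = 2(ŷ - y) = 2(-4.5 - 1.8) = 2(-6.3) = -12.6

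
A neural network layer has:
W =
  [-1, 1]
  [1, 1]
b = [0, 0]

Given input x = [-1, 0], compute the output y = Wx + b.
y = [1, -1]

Wx = [-1×-1 + 1×0, 1×-1 + 1×0]
   = [1, -1]
y = Wx + b = [1 + 0, -1 + 0] = [1, -1]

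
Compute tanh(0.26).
0.2543

tanh(0.26) = (e^(0.26) - e^(-0.26))/(e^(0.26) + e^(-0.26)) = 0.2543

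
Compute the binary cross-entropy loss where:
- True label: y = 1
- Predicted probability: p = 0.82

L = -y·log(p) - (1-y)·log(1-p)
L = 0.1985

L = -1·log(0.82) - 0·log(0.18) = -log(0.82) = 0.1985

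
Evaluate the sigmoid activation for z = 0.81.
0.6921

sigmoid(0.81) = 1/(1 + e^(-0.81)) = 1/(1 + 0.4449) = 0.6921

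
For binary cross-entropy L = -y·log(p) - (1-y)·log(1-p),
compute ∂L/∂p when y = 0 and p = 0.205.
∂L/∂p = 1.258

∂L/∂p = -y/p + (1-y)/(1-p) = 0 + 1/0.795 = 1.258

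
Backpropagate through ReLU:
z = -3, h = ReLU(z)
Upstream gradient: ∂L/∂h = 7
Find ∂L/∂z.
∂L/∂z = 0

h = ReLU(-3) = 0
Since z < 0: ∂h/∂z = 0
∂L/∂z = ∂L/∂h · ∂h/∂z = 7 × 0 = 0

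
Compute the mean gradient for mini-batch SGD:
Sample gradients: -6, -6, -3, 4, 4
Average gradient = -1.4

Average = (1/5)(-6 + -6 + -3 + 4 + 4) = -7/5 = -1.4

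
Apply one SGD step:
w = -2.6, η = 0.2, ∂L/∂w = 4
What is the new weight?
w_new = -3.4

w_new = w - η·∂L/∂w = -2.6 - 0.2×(4) = -2.6 - (0.8) = -3.4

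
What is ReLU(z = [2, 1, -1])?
h = [2, 1, 0]

ReLU applied element-wise: max(0,2)=2, max(0,1)=1, max(0,-1)=0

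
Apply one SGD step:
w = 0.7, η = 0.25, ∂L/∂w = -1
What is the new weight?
w_new = 0.95

w_new = w - η·∂L/∂w = 0.7 - 0.25×(-1) = 0.7 - (-0.25) = 0.95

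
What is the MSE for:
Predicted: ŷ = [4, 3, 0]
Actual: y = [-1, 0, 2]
MSE = 12.67

MSE = (1/3)((4--1)² + (3-0)² + (0-2)²) = (1/3)(25 + 9 + 4) = 12.67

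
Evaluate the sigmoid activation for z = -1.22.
0.2279

sigmoid(-1.22) = 1/(1 + e^(1.22)) = 1/(1 + 3.387) = 0.2279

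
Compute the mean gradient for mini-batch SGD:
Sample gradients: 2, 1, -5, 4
Average gradient = 0.5

Average = (1/4)(2 + 1 + -5 + 4) = 2/4 = 0.5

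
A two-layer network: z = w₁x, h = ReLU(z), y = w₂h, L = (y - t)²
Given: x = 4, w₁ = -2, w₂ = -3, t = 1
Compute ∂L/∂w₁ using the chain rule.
∂L/∂w₁ = 0

Forward pass:
z = w₁x = -2×4 = -8
h = ReLU(-8) = 0
y = w₂h = -3×0 = 0

Backward pass:
∂L/∂y = 2(y - t) = 2(0 - 1) = -2
∂y/∂h = w₂ = -3
∂h/∂z = 0 (ReLU derivative)
∂z/∂w₁ = x = 4

∂L/∂w₁ = -2 × -3 × 0 × 4 = 0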